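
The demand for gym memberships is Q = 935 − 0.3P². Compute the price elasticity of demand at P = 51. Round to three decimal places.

At P = 51, Q = 154.7.
dQ/dP = −2·0.3·P = −30.6.
Point elasticity E = (dQ/dP)·(P/Q) = -30.6 × 51/154.7 ≈ -10.088.
|E| > 1, so demand is elastic at this price.

-10.088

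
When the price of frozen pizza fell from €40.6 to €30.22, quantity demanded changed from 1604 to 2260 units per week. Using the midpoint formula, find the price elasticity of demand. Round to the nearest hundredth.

%ΔQ = (2260 − 1604)/[(1604 + 2260)/2] = 656/1932 ≈ 0.3395.
%ΔP = (30.22 − 40.6)/[(40.6 + 30.22)/2] = -10.38/35.41 ≈ -0.2931.
Arc elasticity E = %ΔQ/%ΔP ≈ 0.3395/-0.2931 ≈ -1.16.
|E| > 1: demand is elastic over this range.

-1.16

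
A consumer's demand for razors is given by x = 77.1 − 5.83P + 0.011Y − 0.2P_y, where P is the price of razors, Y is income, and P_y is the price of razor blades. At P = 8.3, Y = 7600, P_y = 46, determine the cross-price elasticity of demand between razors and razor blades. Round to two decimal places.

At the given point, x = 77.1 − 5.83(8.3) + 0.011(7600) − 0.2(46) = 77.1 − 48.389 + 83.6 − 9.2 = 103.111.
∂x/∂P_y = −0.2, so E_xy = -0.2·(46/103.111) ≈ -0.09.
E_xy < 0: the goods are complements.

-0.09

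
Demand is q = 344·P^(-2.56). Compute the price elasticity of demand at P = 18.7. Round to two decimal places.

For a Cobb–Douglas (constant-elasticity) form q = A·P^α·…, the elasticity with respect to P equals the exponent α at every point.
Here the exponent on P is -2.56, so the price elasticity of demand is -2.56.

-2.56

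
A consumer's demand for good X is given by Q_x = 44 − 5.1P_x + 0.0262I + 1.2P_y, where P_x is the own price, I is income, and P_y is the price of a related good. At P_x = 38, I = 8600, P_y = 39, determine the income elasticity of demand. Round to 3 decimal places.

1.842

Substituting, Q_x = 44 − 5.1(38) + 0.0262(8600) + 1.2(39) = 44 − 193.8 + 225.32 + 46.8 = 122.32.
∂Q_x/∂I = +0.0262, so E_I = 0.0262·(8600/122.32) ≈ 1.842.
E_I > 1: normal good (luxury).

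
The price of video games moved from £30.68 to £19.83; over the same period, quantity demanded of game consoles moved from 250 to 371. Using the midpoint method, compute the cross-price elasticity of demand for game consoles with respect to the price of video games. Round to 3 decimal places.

%ΔQ_x = (371 − 250)/[(250+371)/2] = 121/310.5 ≈ 0.3897.
%ΔP_y = (19.83 − 30.68)/[(30.68+19.83)/2] ≈ -0.4296.
E_xy = 0.3897/-0.4296 ≈ -0.907.
E_xy < 0, so game consoles and video games are complements.

-0.907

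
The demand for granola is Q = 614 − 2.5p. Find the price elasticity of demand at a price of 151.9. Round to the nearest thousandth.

At p = 151.9, Q = 234.25.
dQ/dp = −2.5.
Point elasticity E = (dQ/dp)·(p/Q) = -2.5 × 151.9/234.25 ≈ -1.621.
|E| > 1, so demand is elastic at this price.

-1.621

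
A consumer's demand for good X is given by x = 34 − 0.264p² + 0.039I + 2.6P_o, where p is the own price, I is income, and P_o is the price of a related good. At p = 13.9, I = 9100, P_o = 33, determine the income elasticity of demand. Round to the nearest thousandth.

Evaluating quantity at (p, I, P_o) gives x = 34 − 0.264(13.9)² + 0.039(9100) + 2.6(33) = 34 − 51.0074 + 354.9 + 85.8 = 423.6926.
∂x/∂I = +0.039, so E_I = 0.039·(9100/423.6926) ≈ 0.838.
E_I ∈ (0,1): normal good (necessity).

0.838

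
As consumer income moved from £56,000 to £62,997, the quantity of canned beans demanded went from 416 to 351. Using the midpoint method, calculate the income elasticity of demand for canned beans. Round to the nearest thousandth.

-1.441

%ΔQ = (351 − 416)/[(416+351)/2] = -65/383.5 ≈ -0.1695.
%ΔI = (62,997 − 56,000)/[(56,000+62,997)/2] = 6997/59498.5 ≈ 0.1176.
E_I = %ΔQ/%ΔI ≈ -1.441.
E_I < 0: inferior good.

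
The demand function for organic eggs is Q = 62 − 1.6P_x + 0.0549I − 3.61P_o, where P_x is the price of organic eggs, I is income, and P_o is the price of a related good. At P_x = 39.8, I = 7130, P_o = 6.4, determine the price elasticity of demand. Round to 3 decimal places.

-0.174

First evaluate Q: 62 − 1.6(39.8) + 0.0549(7130) − 3.61(6.4) = 62 − 63.68 + 391.437 − 23.104 = 366.653.
∂Q/∂P_x = −1.6, so E_p = (−1.6)·(39.8/366.653) ≈ -0.174.
|E_p| < 1: demand is inelastic.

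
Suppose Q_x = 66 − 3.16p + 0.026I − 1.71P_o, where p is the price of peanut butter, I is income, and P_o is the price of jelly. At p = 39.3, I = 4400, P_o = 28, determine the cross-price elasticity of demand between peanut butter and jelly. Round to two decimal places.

-5.75

At the given point, Q_x = 66 − 3.16(39.3) + 0.026(4400) − 1.71(28) = 66 − 124.188 + 114.4 − 47.88 = 8.332.
∂Q_x/∂P_o = −1.71, so E_xy = -1.71·(28/8.332) ≈ -5.75.
E_xy < 0: the goods are complements.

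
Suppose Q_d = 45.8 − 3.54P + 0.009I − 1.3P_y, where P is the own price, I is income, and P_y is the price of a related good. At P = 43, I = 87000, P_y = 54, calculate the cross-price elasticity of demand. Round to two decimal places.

-0.12

Substituting, Q_d = 45.8 − 3.54(43) + 0.009(87000) − 1.3(54) = 45.8 − 152.22 + 783 − 70.2 = 606.38.
∂Q_d/∂P_y = −1.3, so E_xy = -1.3·(54/606.38) ≈ -0.12.
E_xy < 0: the goods are complements.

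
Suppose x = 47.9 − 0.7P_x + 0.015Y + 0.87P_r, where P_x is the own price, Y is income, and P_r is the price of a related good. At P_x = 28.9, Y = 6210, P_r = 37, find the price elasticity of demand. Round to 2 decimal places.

Evaluating quantity at (P_x, Y, P_r) gives x = 47.9 − 0.7(28.9) + 0.015(6210) + 0.87(37) = 47.9 − 20.23 + 93.15 + 32.19 = 153.01.
∂x/∂P_x = −0.7, so E_p = (−0.7)·(28.9/153.01) ≈ -0.13.
|E_p| < 1: demand is inelastic.

-0.13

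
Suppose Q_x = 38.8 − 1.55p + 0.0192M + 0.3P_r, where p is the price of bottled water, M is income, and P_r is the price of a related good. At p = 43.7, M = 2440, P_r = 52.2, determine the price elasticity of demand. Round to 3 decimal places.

-2.018

Evaluating quantity at (p, M, P_r) gives Q_x = 38.8 − 1.55(43.7) + 0.0192(2440) + 0.3(52.2) = 38.8 − 67.735 + 46.848 + 15.66 = 33.573.
∂Q_x/∂p = −1.55, so E_p = (−1.55)·(43.7/33.573) ≈ -2.018.
|E_p| > 1: demand is elastic.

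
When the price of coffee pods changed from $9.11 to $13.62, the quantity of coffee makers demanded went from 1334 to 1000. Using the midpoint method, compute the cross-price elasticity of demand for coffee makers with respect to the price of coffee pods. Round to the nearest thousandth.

%ΔQ_x = (1000 − 1334)/[(1334+1000)/2] = -334/1167 ≈ -0.2862.
%ΔP_y = (13.62 − 9.11)/[(9.11+13.62)/2] ≈ 0.3968.
E_xy = -0.2862/0.3968 ≈ -0.721.
E_xy < 0, so coffee makers and coffee pods are complements.

-0.721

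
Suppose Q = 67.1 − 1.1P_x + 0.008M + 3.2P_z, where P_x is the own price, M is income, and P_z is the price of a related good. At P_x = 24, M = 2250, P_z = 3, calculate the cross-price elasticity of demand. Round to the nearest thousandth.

Q = 67.1 − 1.1(24) + 0.008(2250) + 3.2(3) = 67.1 − 26.4 + 18 + 9.6 = 68.3.
∂Q/∂P_z = +3.2, so E_xy = 3.2·(3/68.3) ≈ 0.141.
E_xy > 0: the goods are substitutes.

0.141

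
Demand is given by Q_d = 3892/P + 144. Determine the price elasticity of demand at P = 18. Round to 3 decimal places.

-0.600

At P = 18, Q_d = 360.2222.
dQ_d/dP = −3892/P² = −12.0123.
Point elasticity E = (dQ_d/dP)·(P/Q_d) = -12.0123 × 18/360.2222 ≈ -0.600.
|E| < 1, so demand is inelastic at this price.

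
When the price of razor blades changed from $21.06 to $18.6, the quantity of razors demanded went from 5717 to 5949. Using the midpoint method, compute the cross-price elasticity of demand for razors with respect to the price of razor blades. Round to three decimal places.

%ΔQ_x = (5949 − 5717)/[(5717+5949)/2] = 232/5833 ≈ 0.0398.
%ΔP_y = (18.6 − 21.06)/[(21.06+18.6)/2] ≈ -0.1241.
E_xy = 0.0398/-0.1241 ≈ -0.321.
E_xy < 0, so razors and razor blades are complements.

-0.321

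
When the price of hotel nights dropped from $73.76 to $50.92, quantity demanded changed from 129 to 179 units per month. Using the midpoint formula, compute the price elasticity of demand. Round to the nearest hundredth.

%ΔQ = (179 − 129)/[(129 + 179)/2] = 50/154 ≈ 0.3247.
%ΔP = (50.92 − 73.76)/[(73.76 + 50.92)/2] = -22.84/62.34 ≈ -0.3664.
Arc elasticity E = %ΔQ/%ΔP ≈ 0.3247/-0.3664 ≈ -0.89.
|E| < 1: demand is inelastic over this range.

-0.89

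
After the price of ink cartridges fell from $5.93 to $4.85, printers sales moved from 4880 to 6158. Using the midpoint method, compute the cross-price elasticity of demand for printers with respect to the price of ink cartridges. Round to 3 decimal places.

%ΔQ_x = (6158 − 4880)/[(4880+6158)/2] = 1278/5519 ≈ 0.2316.
%ΔP_y = (4.85 − 5.93)/[(5.93+4.85)/2] ≈ -0.2004.
E_xy = 0.2316/-0.2004 ≈ -1.156.
E_xy < 0, so printers and ink cartridges are complements.

-1.156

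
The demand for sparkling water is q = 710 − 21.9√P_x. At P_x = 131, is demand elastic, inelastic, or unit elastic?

inelastic

At P_x = 131, q = 459.343.
dq/dP_x = −21.9/(2√P_x) = −21.9/(2·11.4455).
Point elasticity E = (dq/dP_x)·(P_x/q) = -0.9567 × 131/459.343 ≈ -0.273.
|E| ≈ 0.273 < 1, so demand is inelastic.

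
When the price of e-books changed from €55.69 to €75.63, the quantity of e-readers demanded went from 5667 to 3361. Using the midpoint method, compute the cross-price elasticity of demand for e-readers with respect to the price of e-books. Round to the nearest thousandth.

%ΔQ_x = (3361 − 5667)/[(5667+3361)/2] = -2306/4514 ≈ -0.5109.
%ΔP_y = (75.63 − 55.69)/[(55.69+75.63)/2] ≈ 0.3037.
E_xy = -0.5109/0.3037 ≈ -1.682.
E_xy < 0, so e-readers and e-books are complements.

-1.682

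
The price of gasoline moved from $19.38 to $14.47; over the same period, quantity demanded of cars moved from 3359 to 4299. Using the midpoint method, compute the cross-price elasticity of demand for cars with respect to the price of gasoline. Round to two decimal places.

-0.85

%ΔQ_x = (4299 − 3359)/[(3359+4299)/2] = 940/3829 ≈ 0.2455.
%ΔP_y = (14.47 − 19.38)/[(19.38+14.47)/2] ≈ -0.2901.
E_xy = 0.2455/-0.2901 ≈ -0.85.
E_xy < 0, so cars and gasoline are complements.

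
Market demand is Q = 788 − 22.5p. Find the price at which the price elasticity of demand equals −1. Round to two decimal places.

17.51

For linear demand Q = a − bp, E = −bp/(a − bp). |E| = 1 ⇒ bp = a − bp ⇒ p = a/(2b).
p = 788/(2·22.5) ≈ 17.51.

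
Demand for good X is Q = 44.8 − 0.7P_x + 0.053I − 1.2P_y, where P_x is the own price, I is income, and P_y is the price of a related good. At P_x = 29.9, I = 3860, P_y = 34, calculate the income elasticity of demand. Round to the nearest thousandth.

1.090

At the given point, Q = 44.8 − 0.7(29.9) + 0.053(3860) − 1.2(34) = 44.8 − 20.93 + 204.58 − 40.8 = 187.65.
∂Q/∂I = +0.053, so E_I = 0.053·(3860/187.65) ≈ 1.090.
E_I > 1: normal good (luxury).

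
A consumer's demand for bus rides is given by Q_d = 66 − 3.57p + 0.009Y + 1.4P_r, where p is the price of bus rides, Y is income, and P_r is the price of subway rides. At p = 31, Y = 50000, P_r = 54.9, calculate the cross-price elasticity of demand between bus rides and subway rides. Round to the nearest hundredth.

At the given point, Q_d = 66 − 3.57(31) + 0.009(50000) + 1.4(54.9) = 66 − 110.67 + 450 + 76.86 = 482.19.
∂Q_d/∂P_r = +1.4, so E_xy = 1.4·(54.9/482.19) ≈ 0.16.
E_xy > 0: the goods are substitutes.

0.16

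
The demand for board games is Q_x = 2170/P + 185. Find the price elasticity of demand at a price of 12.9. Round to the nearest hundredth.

-0.48

At P = 12.9, Q_x = 353.2171.
dQ_x/dP = −2170/P² = −13.0401.
Point elasticity E = (dQ_x/dP)·(P/Q_x) = -13.0401 × 12.9/353.2171 ≈ -0.48.
|E| < 1, so demand is inelastic at this price.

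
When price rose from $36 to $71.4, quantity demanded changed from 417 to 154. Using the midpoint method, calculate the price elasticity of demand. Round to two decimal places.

-1.40

%ΔQ = (154 − 417)/[(417 + 154)/2] = -263/285.5 ≈ -0.9212.
%Δp = (71.4 − 36)/[(36 + 71.4)/2] = 35.4/53.7 ≈ 0.6592.
Arc elasticity E = %ΔQ/%Δp ≈ -0.9212/0.6592 ≈ -1.40.
|E| > 1: demand is elastic over this range.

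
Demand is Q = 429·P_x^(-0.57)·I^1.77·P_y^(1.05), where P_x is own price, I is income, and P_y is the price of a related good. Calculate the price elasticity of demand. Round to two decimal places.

For a Cobb–Douglas (constant-elasticity) form Q = A·P_x^α·…, the elasticity with respect to P_x equals the exponent α at every point.
Here the exponent on P_x is -0.57, so the price elasticity of demand is -0.57.

-0.57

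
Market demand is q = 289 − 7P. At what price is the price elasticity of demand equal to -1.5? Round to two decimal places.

24.77

Set −bP/(a − bP) = −1.5 ⇒ bP = 1.5(a − bP) ⇒ bP(1+1.5) = 1.5·a.
P = 1.5·289/(7·2.5) ≈ 24.77.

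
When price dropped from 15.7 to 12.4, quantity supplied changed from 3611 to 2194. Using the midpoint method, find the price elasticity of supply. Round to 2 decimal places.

2.08

%ΔQ = (2194 − 3611)/[(3611 + 2194)/2] = -1417/2902.5 ≈ -0.4882.
%Δp = (12.4 − 15.7)/[(15.7 + 12.4)/2] = -3.3/14.05 ≈ -0.2349.
Arc elasticity E = %ΔQ/%Δp ≈ -0.4882/-0.2349 ≈ 2.08.
|E| > 1: supply is elastic over this range.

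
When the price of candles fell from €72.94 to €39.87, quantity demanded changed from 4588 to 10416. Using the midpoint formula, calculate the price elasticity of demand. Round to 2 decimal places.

%Δq = (10416 − 4588)/[(4588 + 10416)/2] = 5828/7502 ≈ 0.7769.
%ΔP = (39.87 − 72.94)/[(72.94 + 39.87)/2] = -33.07/56.405 ≈ -0.5863.
Arc elasticity E = %Δq/%ΔP ≈ 0.7769/-0.5863 ≈ -1.33.
|E| > 1: demand is elastic over this range.

-1.33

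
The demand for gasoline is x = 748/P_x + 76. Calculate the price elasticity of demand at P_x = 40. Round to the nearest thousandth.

-0.197

At P_x = 40, x = 94.7.
dx/dP_x = −748/P_x² = −0.4675.
Point elasticity E = (dx/dP_x)·(P_x/x) = -0.4675 × 40/94.7 ≈ -0.197.
|E| < 1, so demand is inelastic at this price.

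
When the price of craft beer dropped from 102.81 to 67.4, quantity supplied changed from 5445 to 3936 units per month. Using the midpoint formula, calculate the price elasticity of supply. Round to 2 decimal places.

0.77

%ΔQ = (3936 − 5445)/[(5445 + 3936)/2] = -1509/4690.5 ≈ -0.3217.
%ΔP = (67.4 − 102.81)/[(102.81 + 67.4)/2] = -35.41/85.105 ≈ -0.4161.
Arc elasticity E = %ΔQ/%ΔP ≈ -0.3217/-0.4161 ≈ 0.77.
|E| < 1: supply is inelastic over this range.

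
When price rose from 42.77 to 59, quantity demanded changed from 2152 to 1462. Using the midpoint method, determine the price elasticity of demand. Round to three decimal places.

-1.197

%Δq = (1462 − 2152)/[(2152 + 1462)/2] = -690/1807 ≈ -0.3818.
%ΔP = (59 − 42.77)/[(42.77 + 59)/2] = 16.23/50.885 ≈ 0.3190.
Arc elasticity E = %Δq/%ΔP ≈ -0.3818/0.3190 ≈ -1.197.
|E| > 1: demand is elastic over this range.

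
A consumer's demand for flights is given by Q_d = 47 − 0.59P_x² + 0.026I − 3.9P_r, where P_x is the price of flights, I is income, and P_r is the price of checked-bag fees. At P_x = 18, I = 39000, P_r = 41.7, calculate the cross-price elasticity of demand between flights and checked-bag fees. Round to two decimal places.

-0.23

Q_d = 47 − 0.59(18)² + 0.026(39000) − 3.9(41.7) = 47 − 191.16 + 1014 − 162.63 = 707.21.
∂Q_d/∂P_r = −3.9, so E_xy = -3.9·(41.7/707.21) ≈ -0.23.
E_xy < 0: the goods are complements.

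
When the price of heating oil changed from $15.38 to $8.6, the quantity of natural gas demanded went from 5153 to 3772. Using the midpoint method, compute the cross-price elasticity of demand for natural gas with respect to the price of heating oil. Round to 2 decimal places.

%ΔQ_x = (3772 − 5153)/[(5153+3772)/2] = -1381/4462.5 ≈ -0.3095.
%ΔP_y = (8.6 − 15.38)/[(15.38+8.6)/2] ≈ -0.5655.
E_xy = -0.3095/-0.5655 ≈ 0.55.
E_xy > 0, so natural gas and heating oil are substitutes.

0.55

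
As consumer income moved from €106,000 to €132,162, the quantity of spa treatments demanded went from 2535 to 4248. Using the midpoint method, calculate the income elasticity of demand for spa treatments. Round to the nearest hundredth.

2.30

%ΔQ = (4248 − 2535)/[(2535+4248)/2] = 1713/3391.5 ≈ 0.5051.
%ΔI = (132,162 − 106,000)/[(106,000+132,162)/2] = 26162/119081 ≈ 0.2197.
E_I = %ΔQ/%ΔI ≈ 2.30.
E_I > 1: normal good (luxury).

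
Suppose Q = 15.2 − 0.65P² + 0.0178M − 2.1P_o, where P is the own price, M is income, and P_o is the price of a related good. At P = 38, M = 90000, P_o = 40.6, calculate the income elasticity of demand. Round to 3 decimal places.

2.700

Q = 15.2 − 0.65(38)² + 0.0178(90000) − 2.1(40.6) = 15.2 − 938.6 + 1602 − 85.26 = 593.34.
∂Q/∂M = +0.0178, so E_I = 0.0178·(90000/593.34) ≈ 2.700.
E_I > 1: normal good (luxury).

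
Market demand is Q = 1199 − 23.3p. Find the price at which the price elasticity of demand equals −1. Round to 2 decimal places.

For linear demand Q = a − bp, E = −bp/(a − bp). |E| = 1 ⇒ bp = a − bp ⇒ p = a/(2b).
p = 1199/(2·23.3) ≈ 25.73.

25.73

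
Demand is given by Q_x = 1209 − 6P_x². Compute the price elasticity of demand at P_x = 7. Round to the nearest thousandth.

At P_x = 7, Q_x = 915.
dQ_x/dP_x = −2·6·P_x = −84.
Point elasticity E = (dQ_x/dP_x)·(P_x/Q_x) = -84 × 7/915 ≈ -0.643.
|E| < 1, so demand is inelastic at this price.

-0.643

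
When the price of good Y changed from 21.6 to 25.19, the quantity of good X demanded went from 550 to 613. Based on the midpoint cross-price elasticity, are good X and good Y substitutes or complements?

%ΔQ_x = (613 − 550)/[(550+613)/2] = 63/581.5 ≈ 0.1083.
%ΔP_y = (25.19 − 21.6)/[(21.6+25.19)/2] ≈ 0.1535.
E_xy = 0.1083/0.1535 ≈ 0.706.
E_xy > 0, so the goods are substitutes.

substitutes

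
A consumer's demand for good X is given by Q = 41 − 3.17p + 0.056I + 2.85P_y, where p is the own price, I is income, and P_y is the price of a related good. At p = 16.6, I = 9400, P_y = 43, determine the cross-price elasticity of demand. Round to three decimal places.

Q = 41 − 3.17(16.6) + 0.056(9400) + 2.85(43) = 41 − 52.622 + 526.4 + 122.55 = 637.328.
∂Q/∂P_y = +2.85, so E_xy = 2.85·(43/637.328) ≈ 0.192.
E_xy > 0: the goods are substitutes.

0.192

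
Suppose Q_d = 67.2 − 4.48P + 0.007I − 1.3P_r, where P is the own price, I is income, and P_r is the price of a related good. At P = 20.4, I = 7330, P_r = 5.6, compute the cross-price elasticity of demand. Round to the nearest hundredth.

First evaluate Q_d: 67.2 − 4.48(20.4) + 0.007(7330) − 1.3(5.6) = 67.2 − 91.392 + 51.31 − 7.28 = 19.838.
∂Q_d/∂P_r = −1.3, so E_xy = -1.3·(5.6/19.838) ≈ -0.37.
E_xy < 0: the goods are complements.

-0.37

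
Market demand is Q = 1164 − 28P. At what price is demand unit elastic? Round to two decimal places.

For linear demand Q = a − bP, E = −bP/(a − bP). |E| = 1 ⇒ bP = a − bP ⇒ P = a/(2b).
P = 1164/(2·28) ≈ 20.79.

20.79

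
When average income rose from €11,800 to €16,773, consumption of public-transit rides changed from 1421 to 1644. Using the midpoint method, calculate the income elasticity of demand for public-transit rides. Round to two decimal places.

%ΔQ = (1644 − 1421)/[(1421+1644)/2] = 223/1532.5 ≈ 0.1455.
%ΔY = (16,773 − 11,800)/[(11,800+16,773)/2] = 4973/14286.5 ≈ 0.3481.
E_I = %ΔQ/%ΔY ≈ 0.42.
E_I ∈ (0,1): normal good (necessity).

0.42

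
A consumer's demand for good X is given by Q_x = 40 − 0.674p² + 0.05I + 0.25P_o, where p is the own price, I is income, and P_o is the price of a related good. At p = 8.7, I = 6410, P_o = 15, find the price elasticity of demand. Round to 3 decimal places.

-0.326

Evaluating quantity at (p, I, P_o) gives Q_x = 40 − 0.674(8.7)² + 0.05(6410) + 0.25(15) = 40 − 51.0151 + 320.5 + 3.75 = 313.2349.
∂Q_x/∂p = −2·0.674·p = -11.7276, so E_p = -11.7276·(8.7/313.2349) ≈ -0.326.
|E_p| < 1: demand is inelastic.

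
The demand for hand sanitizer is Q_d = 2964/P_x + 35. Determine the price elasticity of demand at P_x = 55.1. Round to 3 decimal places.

-0.606

At P_x = 55.1, Q_d = 88.7931.
dQ_d/dP_x = −2964/P_x² = −0.9763.
Point elasticity E = (dQ_d/dP_x)·(P_x/Q_d) = -0.9763 × 55.1/88.7931 ≈ -0.606.
|E| < 1, so demand is inelastic at this price.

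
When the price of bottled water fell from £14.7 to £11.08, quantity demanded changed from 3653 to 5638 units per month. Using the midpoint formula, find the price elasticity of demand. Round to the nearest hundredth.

-1.52

%Δq = (5638 − 3653)/[(3653 + 5638)/2] = 1985/4645.5 ≈ 0.4273.
%ΔP = (11.08 − 14.7)/[(14.7 + 11.08)/2] = -3.62/12.89 ≈ -0.2808.
Arc elasticity E = %Δq/%ΔP ≈ 0.4273/-0.2808 ≈ -1.52.
|E| > 1: demand is elastic over this range.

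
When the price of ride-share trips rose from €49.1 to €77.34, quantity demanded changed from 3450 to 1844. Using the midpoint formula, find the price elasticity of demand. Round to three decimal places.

-1.358

%Δq = (1844 − 3450)/[(3450 + 1844)/2] = -1606/2647 ≈ -0.6067.
%Δp = (77.34 − 49.1)/[(49.1 + 77.34)/2] = 28.24/63.22 ≈ 0.4467.
Arc elasticity E = %Δq/%Δp ≈ -0.6067/0.4467 ≈ -1.358.
|E| > 1: demand is elastic over this range.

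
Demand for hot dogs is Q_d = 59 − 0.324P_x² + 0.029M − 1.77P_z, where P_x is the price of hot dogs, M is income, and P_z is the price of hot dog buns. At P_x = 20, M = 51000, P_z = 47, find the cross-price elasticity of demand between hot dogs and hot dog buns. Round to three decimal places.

First evaluate Q_d: 59 − 0.324(20)² + 0.029(51000) − 1.77(47) = 59 − 129.6 + 1479 − 83.19 = 1325.21.
∂Q_d/∂P_z = −1.77, so E_xy = -1.77·(47/1325.21) ≈ -0.063.
E_xy < 0: the goods are complements.

-0.063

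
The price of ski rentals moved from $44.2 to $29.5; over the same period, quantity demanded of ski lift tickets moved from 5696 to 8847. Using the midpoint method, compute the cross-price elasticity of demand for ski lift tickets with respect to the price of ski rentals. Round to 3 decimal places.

%ΔQ_x = (8847 − 5696)/[(5696+8847)/2] = 3151/7271.5 ≈ 0.4333.
%ΔP_y = (29.5 − 44.2)/[(44.2+29.5)/2] ≈ -0.3989.
E_xy = 0.4333/-0.3989 ≈ -1.086.
E_xy < 0, so ski lift tickets and ski rentals are complements.

-1.086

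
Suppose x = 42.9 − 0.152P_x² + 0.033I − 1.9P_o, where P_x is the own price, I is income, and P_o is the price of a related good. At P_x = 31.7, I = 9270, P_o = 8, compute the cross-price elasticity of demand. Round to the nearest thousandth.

Evaluating quantity at (P_x, I, P_o) gives x = 42.9 − 0.152(31.7)² + 0.033(9270) − 1.9(8) = 42.9 − 152.7433 + 305.91 − 15.2 = 180.8667.
∂x/∂P_o = −1.9, so E_xy = -1.9·(8/180.8667) ≈ -0.084.
E_xy < 0: the goods are complements.

-0.084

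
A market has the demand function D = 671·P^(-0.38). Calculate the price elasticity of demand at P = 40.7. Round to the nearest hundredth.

For a Cobb–Douglas (constant-elasticity) form D = A·P^α·…, the elasticity with respect to P equals the exponent α at every point.
Here the exponent on P is -0.38, so the price elasticity of demand is -0.38.

-0.38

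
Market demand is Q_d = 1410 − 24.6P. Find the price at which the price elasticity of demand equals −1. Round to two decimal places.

28.66

For linear demand Q_d = a − bP, E = −bP/(a − bP). |E| = 1 ⇒ bP = a − bP ⇒ P = a/(2b).
P = 1410/(2·24.6) ≈ 28.66.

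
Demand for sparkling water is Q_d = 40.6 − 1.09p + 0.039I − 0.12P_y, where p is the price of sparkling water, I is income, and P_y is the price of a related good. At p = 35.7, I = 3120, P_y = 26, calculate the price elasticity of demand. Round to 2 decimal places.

-0.32

Substituting, Q_d = 40.6 − 1.09(35.7) + 0.039(3120) − 0.12(26) = 40.6 − 38.913 + 121.68 − 3.12 = 120.247.
∂Q_d/∂p = −1.09, so E_p = (−1.09)·(35.7/120.247) ≈ -0.32.
|E_p| < 1: demand is inelastic.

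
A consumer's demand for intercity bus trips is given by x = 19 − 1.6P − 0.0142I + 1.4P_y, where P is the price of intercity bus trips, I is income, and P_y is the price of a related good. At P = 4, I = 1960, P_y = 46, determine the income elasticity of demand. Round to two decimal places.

-0.57

Substituting, x = 19 − 1.6(4) − 0.0142(1960) + 1.4(46) = 19 − 6.4 − 27.832 + 64.4 = 49.168.
∂x/∂I = −0.0142, so E_I = -0.0142·(1960/49.168) ≈ -0.57.
E_I < 0: inferior good.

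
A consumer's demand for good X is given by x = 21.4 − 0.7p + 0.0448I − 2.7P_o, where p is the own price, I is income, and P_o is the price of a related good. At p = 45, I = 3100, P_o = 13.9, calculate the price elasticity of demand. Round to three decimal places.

x = 21.4 − 0.7(45) + 0.0448(3100) − 2.7(13.9) = 21.4 − 31.5 + 138.88 − 37.53 = 91.25.
∂x/∂p = −0.7, so E_p = (−0.7)·(45/91.25) ≈ -0.345.
|E_p| < 1: demand is inelastic.

-0.345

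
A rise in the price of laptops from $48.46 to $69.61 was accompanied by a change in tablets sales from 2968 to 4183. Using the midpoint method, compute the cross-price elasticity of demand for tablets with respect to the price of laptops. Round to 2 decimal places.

%ΔQ_x = (4183 − 2968)/[(2968+4183)/2] = 1215/3575.5 ≈ 0.3398.
%ΔP_y = (69.61 − 48.46)/[(48.46+69.61)/2] ≈ 0.3583.
E_xy = 0.3398/0.3583 ≈ 0.95.
E_xy > 0, so tablets and laptops are substitutes.

0.95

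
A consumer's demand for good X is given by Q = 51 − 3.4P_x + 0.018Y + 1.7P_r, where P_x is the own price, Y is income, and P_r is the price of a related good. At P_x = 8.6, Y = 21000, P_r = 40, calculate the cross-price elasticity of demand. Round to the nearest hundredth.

0.15

Substituting, Q = 51 − 3.4(8.6) + 0.018(21000) + 1.7(40) = 51 − 29.24 + 378 + 68 = 467.76.
∂Q/∂P_r = +1.7, so E_xy = 1.7·(40/467.76) ≈ 0.15.
E_xy > 0: the goods are substitutes.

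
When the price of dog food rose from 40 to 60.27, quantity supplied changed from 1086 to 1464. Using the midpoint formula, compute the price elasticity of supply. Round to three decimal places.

0.733

%ΔQ = (1464 − 1086)/[(1086 + 1464)/2] = 378/1275 ≈ 0.2965.
%Δp = (60.27 − 40)/[(40 + 60.27)/2] = 20.27/50.135 ≈ 0.4043.
Arc elasticity E = %ΔQ/%Δp ≈ 0.2965/0.4043 ≈ 0.733.
|E| < 1: supply is inelastic over this range.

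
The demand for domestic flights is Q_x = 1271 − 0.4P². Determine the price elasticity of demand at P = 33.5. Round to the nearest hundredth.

-1.09

At P = 33.5, Q_x = 822.1.
dQ_x/dP = −2·0.4·P = −26.8.
Point elasticity E = (dQ_x/dP)·(P/Q_x) = -26.8 × 33.5/822.1 ≈ -1.09.
|E| > 1, so demand is elastic at this price.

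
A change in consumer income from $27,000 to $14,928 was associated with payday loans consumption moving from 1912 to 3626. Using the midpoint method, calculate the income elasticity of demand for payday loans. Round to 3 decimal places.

-1.075

%ΔQ = (3626 − 1912)/[(1912+3626)/2] = 1714/2769 ≈ 0.6190.
%ΔI = (14,928 − 27,000)/[(27,000+14,928)/2] = -12072/20964 ≈ -0.5758.
E_I = %ΔQ/%ΔI ≈ -1.075.
E_I < 0: inferior good.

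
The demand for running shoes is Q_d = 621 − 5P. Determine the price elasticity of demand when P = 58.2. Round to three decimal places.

At P = 58.2, Q_d = 330.
dQ_d/dP = −5.
Point elasticity E = (dQ_d/dP)·(P/Q_d) = -5 × 58.2/330 ≈ -0.882.
|E| < 1, so demand is inelastic at this price.

-0.882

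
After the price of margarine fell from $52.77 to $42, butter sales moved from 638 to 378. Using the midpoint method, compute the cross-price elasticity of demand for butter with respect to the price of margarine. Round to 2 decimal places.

%ΔQ_x = (378 − 638)/[(638+378)/2] = -260/508 ≈ -0.5118.
%ΔP_y = (42 − 52.77)/[(52.77+42)/2] ≈ -0.2273.
E_xy = -0.5118/-0.2273 ≈ 2.25.
E_xy > 0, so butter and margarine are substitutes.

2.25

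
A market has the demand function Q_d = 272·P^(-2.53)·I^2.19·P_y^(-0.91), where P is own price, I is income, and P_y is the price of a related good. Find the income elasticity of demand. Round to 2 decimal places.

2.19

For a Cobb–Douglas (constant-elasticity) form Q_d = A·I^α·…, the elasticity with respect to I equals the exponent α at every point.
Here the exponent on I is 2.19, so the income elasticity of demand is 2.19.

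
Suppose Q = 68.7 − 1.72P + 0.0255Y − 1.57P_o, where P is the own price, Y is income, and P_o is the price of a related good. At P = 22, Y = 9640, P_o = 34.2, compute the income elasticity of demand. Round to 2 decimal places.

1.10

First evaluate Q: 68.7 − 1.72(22) + 0.0255(9640) − 1.57(34.2) = 68.7 − 37.84 + 245.82 − 53.694 = 222.986.
∂Q/∂Y = +0.0255, so E_I = 0.0255·(9640/222.986) ≈ 1.10.
E_I > 1: normal good (luxury).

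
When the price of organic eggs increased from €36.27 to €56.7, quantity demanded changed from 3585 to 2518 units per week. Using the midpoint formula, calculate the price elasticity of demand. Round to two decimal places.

-0.80

%Δq = (2518 − 3585)/[(3585 + 2518)/2] = -1067/3051.5 ≈ -0.3497.
%Δp = (56.7 − 36.27)/[(36.27 + 56.7)/2] = 20.43/46.485 ≈ 0.4395.
Arc elasticity E = %Δq/%Δp ≈ -0.3497/0.4395 ≈ -0.80.
|E| < 1: demand is inelastic over this range.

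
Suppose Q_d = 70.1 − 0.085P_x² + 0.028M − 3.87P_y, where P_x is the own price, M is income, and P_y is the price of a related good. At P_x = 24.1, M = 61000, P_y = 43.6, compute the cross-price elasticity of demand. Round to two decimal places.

Evaluating quantity at (P_x, M, P_y) gives Q_d = 70.1 − 0.085(24.1)² + 0.028(61000) − 3.87(43.6) = 70.1 − 49.3689 + 1708 − 168.732 = 1559.9992.
∂Q_d/∂P_y = −3.87, so E_xy = -3.87·(43.6/1559.9992) ≈ -0.11.
E_xy < 0: the goods are complements.

-0.11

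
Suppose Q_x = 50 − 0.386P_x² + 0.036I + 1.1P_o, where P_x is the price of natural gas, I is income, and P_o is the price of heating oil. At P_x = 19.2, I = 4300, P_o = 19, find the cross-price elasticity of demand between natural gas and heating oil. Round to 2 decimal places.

Substituting, Q_x = 50 − 0.386(19.2)² + 0.036(4300) + 1.1(19) = 50 − 142.295 + 154.8 + 20.9 = 83.405.
∂Q_x/∂P_o = +1.1, so E_xy = 1.1·(19/83.405) ≈ 0.25.
E_xy > 0: the goods are substitutes.

0.25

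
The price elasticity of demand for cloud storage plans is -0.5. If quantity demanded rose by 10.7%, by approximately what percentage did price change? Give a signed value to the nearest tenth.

-21.4

%ΔQ ≈ E × %ΔP ⇒ %ΔP = %ΔQ / E = (10.7%)/(-0.5) = -21.4%.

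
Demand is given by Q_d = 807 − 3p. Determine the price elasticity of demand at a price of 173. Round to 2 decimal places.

-1.80

At p = 173, Q_d = 288.
dQ_d/dp = −3.
Point elasticity E = (dQ_d/dp)·(p/Q_d) = -3 × 173/288 ≈ -1.80.
|E| > 1, so demand is elastic at this price.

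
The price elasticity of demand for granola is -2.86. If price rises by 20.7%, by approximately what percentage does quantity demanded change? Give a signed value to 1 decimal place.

%ΔQ ≈ E × %ΔP = (-2.86) × (20.7%) ≈ -59.2%.

-59.2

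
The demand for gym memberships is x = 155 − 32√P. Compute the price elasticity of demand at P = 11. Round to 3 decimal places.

At P = 11, x = 48.868.
dx/dP = −32/(2√P) = −32/(2·3.3166).
Point elasticity E = (dx/dP)·(P/x) = -4.8242 × 11/48.868 ≈ -1.086.
|E| > 1, so demand is elastic at this price.

-1.086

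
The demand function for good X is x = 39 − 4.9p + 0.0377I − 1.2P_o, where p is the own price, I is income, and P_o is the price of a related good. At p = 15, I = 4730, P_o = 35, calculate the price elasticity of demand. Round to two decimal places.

Evaluating quantity at (p, I, P_o) gives x = 39 − 4.9(15) + 0.0377(4730) − 1.2(35) = 39 − 73.5 + 178.321 − 42 = 101.821.
∂x/∂p = −4.9, so E_p = (−4.9)·(15/101.821) ≈ -0.72.
|E_p| < 1: demand is inelastic.

-0.72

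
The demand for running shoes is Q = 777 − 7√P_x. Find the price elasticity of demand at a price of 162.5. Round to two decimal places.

-0.06

At P_x = 162.5, Q = 687.7672.
dQ/dP_x = −7/(2√P_x) = −7/(2·12.7475).
Point elasticity E = (dQ/dP_x)·(P_x/Q) = -0.2746 × 162.5/687.7672 ≈ -0.06.
|E| < 1, so demand is inelastic at this price.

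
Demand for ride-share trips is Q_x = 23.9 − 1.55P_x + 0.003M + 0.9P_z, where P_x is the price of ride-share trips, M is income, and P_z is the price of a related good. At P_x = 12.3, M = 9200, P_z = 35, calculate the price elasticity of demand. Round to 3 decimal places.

Q_x = 23.9 − 1.55(12.3) + 0.003(9200) + 0.9(35) = 23.9 − 19.065 + 27.6 + 31.5 = 63.935.
∂Q_x/∂P_x = −1.55, so E_p = (−1.55)·(12.3/63.935) ≈ -0.298.
|E_p| < 1: demand is inelastic.

-0.298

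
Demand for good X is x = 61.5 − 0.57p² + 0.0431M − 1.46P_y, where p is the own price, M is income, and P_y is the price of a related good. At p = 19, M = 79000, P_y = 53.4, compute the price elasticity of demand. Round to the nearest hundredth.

Evaluating quantity at (p, M, P_y) gives x = 61.5 − 0.57(19)² + 0.0431(79000) − 1.46(53.4) = 61.5 − 205.77 + 3404.9 − 77.964 = 3182.666.
∂x/∂p = −2·0.57·p = -21.66, so E_p = -21.66·(19/3182.666) ≈ -0.13.
|E_p| < 1: demand is inelastic.

-0.13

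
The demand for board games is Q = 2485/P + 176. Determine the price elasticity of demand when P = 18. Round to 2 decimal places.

At P = 18, Q = 314.0556.
dQ/dP = −2485/P² = −7.6698.
Point elasticity E = (dQ/dP)·(P/Q) = -7.6698 × 18/314.0556 ≈ -0.44.
|E| < 1, so demand is inelastic at this price.

-0.44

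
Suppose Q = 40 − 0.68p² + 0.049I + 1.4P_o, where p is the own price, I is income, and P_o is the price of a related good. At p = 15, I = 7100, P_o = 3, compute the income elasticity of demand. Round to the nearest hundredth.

First evaluate Q: 40 − 0.68(15)² + 0.049(7100) + 1.4(3) = 40 − 153 + 347.9 + 4.2 = 239.1.
∂Q/∂I = +0.049, so E_I = 0.049·(7100/239.1) ≈ 1.46.
E_I > 1: normal good (luxury).

1.46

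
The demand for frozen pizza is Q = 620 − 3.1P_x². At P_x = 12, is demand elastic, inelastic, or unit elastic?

At P_x = 12, Q = 173.6.
dQ/dP_x = −2·3.1·P_x = −74.4.
Point elasticity E = (dQ/dP_x)·(P_x/Q) = -74.4 × 12/173.6 ≈ -5.143.
|E| ≈ 5.143 > 1, so demand is elastic.

elastic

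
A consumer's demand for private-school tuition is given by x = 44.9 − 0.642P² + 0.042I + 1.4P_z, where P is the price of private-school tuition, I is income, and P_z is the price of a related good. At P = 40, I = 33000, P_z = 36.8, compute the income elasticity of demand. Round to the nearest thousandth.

3.045

At the given point, x = 44.9 − 0.642(40)² + 0.042(33000) + 1.4(36.8) = 44.9 − 1027.2 + 1386 + 51.52 = 455.22.
∂x/∂I = +0.042, so E_I = 0.042·(33000/455.22) ≈ 3.045.
E_I > 1: normal good (luxury).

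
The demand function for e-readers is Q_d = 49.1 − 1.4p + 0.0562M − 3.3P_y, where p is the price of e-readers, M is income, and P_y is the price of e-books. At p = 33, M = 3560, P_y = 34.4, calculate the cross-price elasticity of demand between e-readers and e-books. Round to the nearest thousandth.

-1.269

Evaluating quantity at (p, M, P_y) gives Q_d = 49.1 − 1.4(33) + 0.0562(3560) − 3.3(34.4) = 49.1 − 46.2 + 200.072 − 113.52 = 89.452.
∂Q_d/∂P_y = −3.3, so E_xy = -3.3·(34.4/89.452) ≈ -1.269.
E_xy < 0: the goods are complements.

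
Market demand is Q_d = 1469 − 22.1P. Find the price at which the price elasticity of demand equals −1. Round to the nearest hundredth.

33.24

For linear demand Q_d = a − bP, E = −bP/(a − bP). |E| = 1 ⇒ bP = a − bP ⇒ P = a/(2b).
P = 1469/(2·22.1) ≈ 33.24.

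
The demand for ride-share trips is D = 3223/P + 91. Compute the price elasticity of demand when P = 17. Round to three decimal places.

At P = 17, D = 280.5882.
dD/dP = −3223/P² = −11.1522.
Point elasticity E = (dD/dP)·(P/D) = -11.1522 × 17/280.5882 ≈ -0.676.
|E| < 1, so demand is inelastic at this price.

-0.676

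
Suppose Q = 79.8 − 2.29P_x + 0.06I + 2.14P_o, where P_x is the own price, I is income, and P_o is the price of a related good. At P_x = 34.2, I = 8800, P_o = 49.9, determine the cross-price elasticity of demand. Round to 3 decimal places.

At the given point, Q = 79.8 − 2.29(34.2) + 0.06(8800) + 2.14(49.9) = 79.8 − 78.318 + 528 + 106.786 = 636.268.
∂Q/∂P_o = +2.14, so E_xy = 2.14·(49.9/636.268) ≈ 0.168.
E_xy > 0: the goods are substitutes.

0.168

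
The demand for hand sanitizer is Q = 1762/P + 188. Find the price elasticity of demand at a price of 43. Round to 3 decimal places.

At P = 43, Q = 228.9767.
dQ/dP = −1762/P² = −0.9529.
Point elasticity E = (dQ/dP)·(P/Q) = -0.9529 × 43/228.9767 ≈ -0.179.
|E| < 1, so demand is inelastic at this price.

-0.179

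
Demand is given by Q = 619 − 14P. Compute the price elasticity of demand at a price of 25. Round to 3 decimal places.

At P = 25, Q = 269.
dQ/dP = −14.
Point elasticity E = (dQ/dP)·(P/Q) = -14 × 25/269 ≈ -1.301.
|E| > 1, so demand is elastic at this price.

-1.301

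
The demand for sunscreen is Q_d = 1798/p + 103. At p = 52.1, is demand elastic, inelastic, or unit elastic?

At p = 52.1, Q_d = 137.5106.
dQ_d/dp = −1798/p² = −0.6624.
Point elasticity E = (dQ_d/dp)·(p/Q_d) = -0.6624 × 52.1/137.5106 ≈ -0.251.
|E| ≈ 0.251 < 1, so demand is inelastic.

inelastic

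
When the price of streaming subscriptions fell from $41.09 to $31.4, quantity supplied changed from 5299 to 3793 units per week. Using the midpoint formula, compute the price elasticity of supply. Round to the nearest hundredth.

1.24

%Δq = (3793 − 5299)/[(5299 + 3793)/2] = -1506/4546 ≈ -0.3313.
%Δp = (31.4 − 41.09)/[(41.09 + 31.4)/2] = -9.69/36.245 ≈ -0.2673.
Arc elasticity E = %Δq/%Δp ≈ -0.3313/-0.2673 ≈ 1.24.
|E| > 1: supply is elastic over this range.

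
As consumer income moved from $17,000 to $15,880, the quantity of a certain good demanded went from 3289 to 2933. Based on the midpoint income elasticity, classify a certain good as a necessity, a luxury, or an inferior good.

luxury

%ΔQ = (2933 − 3289)/[(3289+2933)/2] = -356/3111 ≈ -0.1144.
%ΔM = (15,880 − 17,000)/[(17,000+15,880)/2] = -1120/16440 ≈ -0.0681.
E_I = %ΔQ/%ΔM ≈ 1.680.
E_I > 1: normal good (luxury).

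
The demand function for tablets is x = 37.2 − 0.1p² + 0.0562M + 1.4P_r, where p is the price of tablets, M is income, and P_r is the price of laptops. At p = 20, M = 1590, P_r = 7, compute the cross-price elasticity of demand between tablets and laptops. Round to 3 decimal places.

Evaluating quantity at (p, M, P_r) gives x = 37.2 − 0.1(20)² + 0.0562(1590) + 1.4(7) = 37.2 − 40 + 89.358 + 9.8 = 96.358.
∂x/∂P_r = +1.4, so E_xy = 1.4·(7/96.358) ≈ 0.102.
E_xy > 0: the goods are substitutes.

0.102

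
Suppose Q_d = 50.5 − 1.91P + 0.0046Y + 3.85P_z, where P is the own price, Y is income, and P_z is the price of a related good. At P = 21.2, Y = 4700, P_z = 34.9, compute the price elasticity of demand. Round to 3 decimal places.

-0.244

At the given point, Q_d = 50.5 − 1.91(21.2) + 0.0046(4700) + 3.85(34.9) = 50.5 − 40.492 + 21.62 + 134.365 = 165.993.
∂Q_d/∂P = −1.91, so E_p = (−1.91)·(21.2/165.993) ≈ -0.244.
|E_p| < 1: demand is inelastic.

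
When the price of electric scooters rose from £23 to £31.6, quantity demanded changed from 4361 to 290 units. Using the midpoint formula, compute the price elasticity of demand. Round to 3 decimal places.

-5.557

%ΔQ = (290 − 4361)/[(4361 + 290)/2] = -4071/2325.5 ≈ -1.7506.
%ΔP = (31.6 − 23)/[(23 + 31.6)/2] = 8.6/27.3 ≈ 0.3150.
Arc elasticity E = %ΔQ/%ΔP ≈ -1.7506/0.3150 ≈ -5.557.
|E| > 1: demand is elastic over this range.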